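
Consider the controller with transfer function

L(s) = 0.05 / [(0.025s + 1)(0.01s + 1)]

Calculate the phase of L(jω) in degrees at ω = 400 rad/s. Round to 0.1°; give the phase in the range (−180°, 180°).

-160.3°

At ω = 400 rad/s:
pole (1 + j400·0.025) = 1 + j10 → |·| ≈ 10.05, ∠ ≈ 84.29°
pole (1 + j400·0.01) = 1 + j4 → |·| ≈ 4.1231, ∠ ≈ 75.96°
∠L = (0°) − (84.29° + 75.96°) = -160.25°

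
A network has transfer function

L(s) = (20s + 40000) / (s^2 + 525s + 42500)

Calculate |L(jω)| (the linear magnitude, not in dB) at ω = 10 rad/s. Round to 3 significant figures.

0.936

Substitute s = j10:
Numerator: 20(j10) + 40000 = 40000 + j200
Denominator: (j10)^2 + 525(j10) + 42500 = 42400 + j5250
|N| = √(40000² + 200²) ≈ 40000, ∠N ≈ 0.29°
|D| = √(42400² + 5250²) ≈ 42724, ∠D ≈ 7.06°
|L| = 40000 / 42724 ≈ 0.93624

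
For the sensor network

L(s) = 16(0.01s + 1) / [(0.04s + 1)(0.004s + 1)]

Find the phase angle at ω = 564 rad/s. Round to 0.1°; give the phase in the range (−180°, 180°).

At ω = 564 rad/s:
zero (1 + j564·0.01) = 1 + j5.64 → |·| ≈ 5.728, ∠ ≈ 79.95°
pole (1 + j564·0.04) = 1 + j22.56 → |·| ≈ 22.582, ∠ ≈ 87.46°
pole (1 + j564·0.004) = 1 + j2.256 → |·| ≈ 2.4677, ∠ ≈ 66.09°
∠L = (79.95°) − (87.46° + 66.09°) = -73.60°

-73.6°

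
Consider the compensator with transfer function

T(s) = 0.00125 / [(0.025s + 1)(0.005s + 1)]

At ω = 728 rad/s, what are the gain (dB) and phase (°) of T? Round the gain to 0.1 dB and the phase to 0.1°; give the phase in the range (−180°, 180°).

-94.8 dB, -161.5°

At ω = 728 rad/s:
pole (1 + j728·0.025) = 1 + j18.2 → |·| ≈ 18.227, ∠ ≈ 86.86°
pole (1 + j728·0.005) = 1 + j3.64 → |·| ≈ 3.7749, ∠ ≈ 74.64°
|T| = 0.00125 · 1 / (18.227 · 3.7749) ≈ 1.8167e-05
Gain = 20 log₁₀(1.8167e-05) ≈ -94.81 dB
∠T = (0°) − (86.86° + 74.64°) = -161.50°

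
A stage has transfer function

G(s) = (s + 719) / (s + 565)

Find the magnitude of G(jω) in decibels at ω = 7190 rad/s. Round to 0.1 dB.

0.0 dB

Substitute s = j7190:
Numerator: (j7190) + 719 = 719 + j7190
Denominator: (j7190) + 565 = 565 + j7190
|N| = √(719² + 7190²) ≈ 7225.9, ∠N ≈ 84.29°
|D| = √(565² + 7190²) ≈ 7212.2, ∠D ≈ 85.51°
|G| = 7225.9 / 7212.2 ≈ 1.0019
Gain = 20 log₁₀(1.0019) ≈ 0.02 dB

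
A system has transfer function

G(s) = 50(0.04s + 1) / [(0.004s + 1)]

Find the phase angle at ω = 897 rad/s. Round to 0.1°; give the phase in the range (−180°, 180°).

14.0°

At ω = 897 rad/s:
zero (1 + j897·0.04) = 1 + j35.88 → |·| ≈ 35.894, ∠ ≈ 88.40°
pole (1 + j897·0.004) = 1 + j3.588 → |·| ≈ 3.7247, ∠ ≈ 74.43°
∠G = (88.40°) − (74.43°) = 13.97°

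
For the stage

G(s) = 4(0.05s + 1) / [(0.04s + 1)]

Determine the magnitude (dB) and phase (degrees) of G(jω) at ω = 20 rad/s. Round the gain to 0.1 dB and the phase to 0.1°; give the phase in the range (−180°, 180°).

12.9 dB, 6.3°

At ω = 20 rad/s:
zero (1 + j20·0.05) = 1 + j1 → |·| ≈ 1.4142, ∠ ≈ 45.00°
pole (1 + j20·0.04) = 1 + j0.8 → |·| ≈ 1.2806, ∠ ≈ 38.66°
|G| = 4 · 1.4142 / (1.2806) ≈ 4.4173
Gain = 20 log₁₀(4.4173) ≈ 12.90 dB
∠G = (45.00°) − (38.66°) = 6.34°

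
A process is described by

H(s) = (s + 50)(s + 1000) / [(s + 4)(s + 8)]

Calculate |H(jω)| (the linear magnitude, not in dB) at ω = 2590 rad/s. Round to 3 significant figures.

At s = jω = j2590:
zero (s+50): 50 + j2590 → |·| = √(50²+2590²) = √6710600 ≈ 2590.5, ∠ = arctan(2590/50) ≈ 88.89°
zero (s+1000): 1000 + j2590 → |·| = √(1000²+2590²) = √7708100 ≈ 2776.3, ∠ = arctan(2590/1000) ≈ 68.89°
pole (s+4): 4 + j2590 → |·| = √(4²+2590²) = √6708116 ≈ 2590, ∠ = arctan(2590/4) ≈ 89.91°
pole (s+8): 8 + j2590 → |·| = √(8²+2590²) = √6708164 ≈ 2590, ∠ = arctan(2590/8) ≈ 89.82°
|H| = 1 · 7.192e+06 / 6.7081e+06 ≈ 1.0721

1.07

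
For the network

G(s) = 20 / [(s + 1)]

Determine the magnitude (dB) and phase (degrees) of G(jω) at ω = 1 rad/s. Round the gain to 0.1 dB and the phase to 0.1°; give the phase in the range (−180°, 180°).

23.0 dB, -45.0°

At ω = 1 rad/s:
pole (1 + j1·1) = 1 + j1 → |·| ≈ 1.4142, ∠ ≈ 45.00°
|G| = 20 · 1 / (1.4142) ≈ 14.142
Gain = 20 log₁₀(14.142) ≈ 23.01 dB
∠G = (0°) − (45.00°) = -45.00°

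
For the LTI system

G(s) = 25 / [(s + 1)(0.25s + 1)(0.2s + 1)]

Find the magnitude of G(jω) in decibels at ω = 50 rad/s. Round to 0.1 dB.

-48.0 dB

At ω = 50 rad/s:
pole (1 + j50·1) = 1 + j50 → |·| ≈ 50.01, ∠ ≈ 88.85°
pole (1 + j50·0.25) = 1 + j12.5 → |·| ≈ 12.54, ∠ ≈ 85.43°
pole (1 + j50·0.2) = 1 + j10 → |·| ≈ 10.05, ∠ ≈ 84.29°
|G| = 25 · 1 / (50.01 · 12.54 · 10.05) ≈ 0.0039666
Gain = 20 log₁₀(0.0039666) ≈ -48.03 dB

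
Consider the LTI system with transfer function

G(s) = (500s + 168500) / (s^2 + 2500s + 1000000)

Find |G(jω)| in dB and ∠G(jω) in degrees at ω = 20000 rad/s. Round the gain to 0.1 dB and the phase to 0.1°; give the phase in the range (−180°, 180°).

-32.1 dB, -83.8°

Substitute s = j20000:
Numerator: 500(j20000) + 168500 = 168500 + j10000000
Denominator: (j20000)^2 + 2500(j20000) + 1000000 = -399000000 + j50000000
|N| = √(168500² + 10000000²) ≈ 1.0001e+07, ∠N ≈ 89.03°
|D| = √(399000000² + 50000000²) ≈ 4.0212e+08, ∠D ≈ 172.86°
|G| = 1.0001e+07 / 4.0212e+08 ≈ 0.024871
Gain = 20 log₁₀(0.024871) ≈ -32.09 dB
∠G = 89.03° − 172.86° = -83.83°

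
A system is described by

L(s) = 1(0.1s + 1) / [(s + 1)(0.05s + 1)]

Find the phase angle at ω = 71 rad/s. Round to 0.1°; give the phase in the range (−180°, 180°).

-81.5°

At ω = 71 rad/s:
zero (1 + j71·0.1) = 1 + j7.1 → |·| ≈ 7.1701, ∠ ≈ 81.98°
pole (1 + j71·1) = 1 + j71 → |·| ≈ 71.007, ∠ ≈ 89.19°
pole (1 + j71·0.05) = 1 + j3.55 → |·| ≈ 3.6882, ∠ ≈ 74.27°
∠L = (81.98°) − (89.19° + 74.27°) = -81.48°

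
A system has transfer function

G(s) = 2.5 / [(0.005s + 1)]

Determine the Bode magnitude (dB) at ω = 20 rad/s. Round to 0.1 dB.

7.9 dB

At ω = 20 rad/s:
pole (1 + j20·0.005) = 1 + j0.1 → |·| ≈ 1.005, ∠ ≈ 5.71°
|G| = 2.5 · 1 / (1.005) ≈ 2.4876
Gain = 20 log₁₀(2.4876) ≈ 7.92 dB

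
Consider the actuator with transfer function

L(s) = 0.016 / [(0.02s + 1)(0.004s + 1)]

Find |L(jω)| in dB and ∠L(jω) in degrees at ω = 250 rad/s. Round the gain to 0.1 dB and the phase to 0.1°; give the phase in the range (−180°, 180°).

-53.1 dB, -123.7°

At ω = 250 rad/s:
pole (1 + j250·0.02) = 1 + j5 → |·| ≈ 5.099, ∠ ≈ 78.69°
pole (1 + j250·0.004) = 1 + j1 → |·| ≈ 1.4142, ∠ ≈ 45.00°
|L| = 0.016 · 1 / (5.099 · 1.4142) ≈ 0.0022188
Gain = 20 log₁₀(0.0022188) ≈ -53.08 dB
∠L = (0°) − (78.69° + 45.00°) = -123.69°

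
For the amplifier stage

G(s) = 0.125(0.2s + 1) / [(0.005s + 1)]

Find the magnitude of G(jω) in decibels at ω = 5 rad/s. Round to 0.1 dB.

-15.1 dB

At ω = 5 rad/s:
zero (1 + j5·0.2) = 1 + j1 → |·| ≈ 1.4142, ∠ ≈ 45.00°
pole (1 + j5·0.005) = 1 + j0.025 → |·| ≈ 1.0003, ∠ ≈ 1.43°
|G| = 0.125 · 1.4142 / (1.0003) ≈ 0.17672
Gain = 20 log₁₀(0.17672) ≈ -15.05 dB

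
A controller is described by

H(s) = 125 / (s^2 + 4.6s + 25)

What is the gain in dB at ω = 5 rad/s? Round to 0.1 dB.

14.7 dB

At s = jω = j5:
quadratic: (j5)² + 4.6·j5 + 25 = 0 + j23 → |·| ≈ 23, ∠ ≈ 90.00°
|H| = 125 / 23 ≈ 5.4348
Gain = 20 log₁₀(5.4348) ≈ 14.70 dB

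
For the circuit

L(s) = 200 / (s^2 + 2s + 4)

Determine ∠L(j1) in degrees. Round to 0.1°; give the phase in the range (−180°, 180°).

-33.7°

At s = jω = j1:
quadratic: (j1)² + 2·j1 + 4 = 3 + j2 → |·| ≈ 3.6056, ∠ ≈ 33.69°
∠L = 0.00° − 33.69° = -33.69°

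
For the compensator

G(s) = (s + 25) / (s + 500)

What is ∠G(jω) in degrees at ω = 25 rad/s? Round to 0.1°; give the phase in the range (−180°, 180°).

Substitute s = j25:
Numerator: (j25) + 25 = 25 + j25
Denominator: (j25) + 500 = 500 + j25
|N| = √(25² + 25²) ≈ 35.355, ∠N ≈ 45.00°
|D| = √(500² + 25²) ≈ 500.62, ∠D ≈ 2.86°
∠G = 45.00° − 2.86° = 42.14°

42.1°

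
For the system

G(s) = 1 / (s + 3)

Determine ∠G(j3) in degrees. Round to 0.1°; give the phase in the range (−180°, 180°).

At s = jω = j3:
pole (s+3): 3 + j3 → |·| = √(3²+3²) = √18 ≈ 4.2426, ∠ = arctan(3/3) ≈ 45.00°
∠G = 0.00° − 45.00° = -45.00°

-45.0°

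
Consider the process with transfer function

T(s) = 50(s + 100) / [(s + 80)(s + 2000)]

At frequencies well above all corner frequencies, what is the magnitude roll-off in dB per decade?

-20 dB/decade

Each pole contributes −20 dB/decade at high frequency; each zero contributes +20 dB/decade.
Net: 1 zero(s) − 2 pole(s) → -20 dB/decade.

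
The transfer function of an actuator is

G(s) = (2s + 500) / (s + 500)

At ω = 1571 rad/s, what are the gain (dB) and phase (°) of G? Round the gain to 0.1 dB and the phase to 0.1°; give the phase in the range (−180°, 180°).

5.7 dB, 8.6°

Substitute s = j1571:
Numerator: 2(j1571) + 500 = 500 + j3142
Denominator: (j1571) + 500 = 500 + j1571
|N| = √(500² + 3142²) ≈ 3181.5, ∠N ≈ 80.96°
|D| = √(500² + 1571²) ≈ 1648.6, ∠D ≈ 72.35°
|G| = 3181.5 / 1648.6 ≈ 1.9298
Gain = 20 log₁₀(1.9298) ≈ 5.71 dB
∠G = 80.96° − 72.35° = 8.61°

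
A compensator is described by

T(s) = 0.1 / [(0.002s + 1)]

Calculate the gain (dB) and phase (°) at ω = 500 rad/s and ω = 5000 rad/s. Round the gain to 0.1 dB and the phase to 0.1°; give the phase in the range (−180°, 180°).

At ω = 500 rad/s:
pole (1 + j500·0.002) = 1 + j1 → |·| ≈ 1.4142, ∠ ≈ 45.00°
|T| = 0.1 · 1 / (1.4142) ≈ 0.070711
Gain = 20 log₁₀(0.070711) ≈ -23.01 dB
∠T = (0°) − (45.00°) = -45.00°

At ω = 5000 rad/s:
pole (1 + j5000·0.002) = 1 + j10 → |·| ≈ 10.05, ∠ ≈ 84.29°
|T| = 0.1 · 1 / (10.05) ≈ 0.0099502
Gain = 20 log₁₀(0.0099502) ≈ -40.04 dB
∠T = (0°) − (84.29°) = -84.29°

ω = 500: -23.0 dB, -45.0°; ω = 5000: -40.0 dB, -84.3°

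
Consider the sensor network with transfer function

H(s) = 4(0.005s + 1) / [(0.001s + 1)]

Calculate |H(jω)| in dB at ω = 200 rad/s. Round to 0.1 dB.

14.9 dB

At ω = 200 rad/s:
zero (1 + j200·0.005) = 1 + j1 → |·| ≈ 1.4142, ∠ ≈ 45.00°
pole (1 + j200·0.001) = 1 + j0.2 → |·| ≈ 1.0198, ∠ ≈ 11.31°
|H| = 4 · 1.4142 / (1.0198) ≈ 5.547
Gain = 20 log₁₀(5.547) ≈ 14.88 dB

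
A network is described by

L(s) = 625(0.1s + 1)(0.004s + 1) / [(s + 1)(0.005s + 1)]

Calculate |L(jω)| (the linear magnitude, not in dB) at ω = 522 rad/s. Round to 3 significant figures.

51.8

At ω = 522 rad/s:
zero (1 + j522·0.1) = 1 + j52.2 → |·| ≈ 52.21, ∠ ≈ 88.90°
zero (1 + j522·0.004) = 1 + j2.088 → |·| ≈ 2.3151, ∠ ≈ 64.41°
pole (1 + j522·1) = 1 + j522 → |·| ≈ 522, ∠ ≈ 89.89°
pole (1 + j522·0.005) = 1 + j2.61 → |·| ≈ 2.795, ∠ ≈ 69.04°
|L| = 625 · 52.21 · 2.3151 / (522 · 2.795) ≈ 51.779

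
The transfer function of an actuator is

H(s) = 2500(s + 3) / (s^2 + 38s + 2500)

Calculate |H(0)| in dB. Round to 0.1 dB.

9.5 dB

H(0) = 2500·3 / 2500 = 3
20 log₁₀(3) ≈ 9.54 dB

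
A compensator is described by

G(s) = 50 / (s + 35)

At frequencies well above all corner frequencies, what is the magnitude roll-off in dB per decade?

-20 dB/decade

Each pole contributes −20 dB/decade at high frequency; each zero contributes +20 dB/decade.
Net: 0 zero(s) − 1 pole(s) → -20 dB/decade.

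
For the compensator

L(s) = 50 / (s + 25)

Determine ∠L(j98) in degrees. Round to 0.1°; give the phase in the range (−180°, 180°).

-75.7°

Substitute s = j98:
Numerator: 50 = 50 + j0
Denominator: (j98) + 25 = 25 + j98
|N| = √(50² + 0²) ≈ 50, ∠N ≈ 0.00°
|D| = √(25² + 98²) ≈ 101.14, ∠D ≈ 75.69°
∠L = 0.00° − 75.69° = -75.69°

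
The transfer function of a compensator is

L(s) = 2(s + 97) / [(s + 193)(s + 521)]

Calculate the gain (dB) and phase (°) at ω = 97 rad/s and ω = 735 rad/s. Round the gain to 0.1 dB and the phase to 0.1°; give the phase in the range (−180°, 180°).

ω = 97: -52.4 dB, 7.8°; ω = 735: -53.3 dB, -47.5°

At s = jω = j97:
zero (s+97): 97 + j97 → |·| = √(97²+97²) = √18818 ≈ 137.18, ∠ = arctan(97/97) ≈ 45.00°
pole (s+193): 193 + j97 → |·| = √(193²+97²) = √46658 ≈ 216, ∠ = arctan(97/193) ≈ 26.68°
pole (s+521): 521 + j97 → |·| = √(521²+97²) = √280850 ≈ 529.95, ∠ = arctan(97/521) ≈ 10.55°
|L| = 2 · 137.18 / 1.1447e+05 ≈ 0.0023968
Gain = 20 log₁₀(0.0023968) ≈ -52.41 dB
∠L = 45.00° − 37.23° = 7.77°

At s = jω = j735:
zero (s+97): 97 + j735 → |·| = √(97²+735²) = √549634 ≈ 741.37, ∠ = arctan(735/97) ≈ 82.48°
pole (s+193): 193 + j735 → |·| = √(193²+735²) = √577474 ≈ 759.92, ∠ = arctan(735/193) ≈ 75.29°
pole (s+521): 521 + j735 → |·| = √(521²+735²) = √811666 ≈ 900.93, ∠ = arctan(735/521) ≈ 54.67°
|L| = 2 · 741.37 / 6.8463e+05 ≈ 0.0021658
Gain = 20 log₁₀(0.0021658) ≈ -53.29 dB
∠L = 82.48° − 129.96° = -47.48°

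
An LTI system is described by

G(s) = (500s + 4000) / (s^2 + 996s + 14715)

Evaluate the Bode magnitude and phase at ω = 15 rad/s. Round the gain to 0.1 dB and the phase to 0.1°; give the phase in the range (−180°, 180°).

-7.8 dB, 16.1°

Substitute s = j15:
Numerator: 500(j15) + 4000 = 4000 + j7500
Denominator: (j15)^2 + 996(j15) + 14715 = 14490 + j14940
|N| = √(4000² + 7500²) ≈ 8500, ∠N ≈ 61.93°
|D| = √(14490² + 14940²) ≈ 20813, ∠D ≈ 45.88°
|G| = 8500 / 20813 ≈ 0.4084
Gain = 20 log₁₀(0.4084) ≈ -7.78 dB
∠G = 61.93° − 45.88° = 16.05°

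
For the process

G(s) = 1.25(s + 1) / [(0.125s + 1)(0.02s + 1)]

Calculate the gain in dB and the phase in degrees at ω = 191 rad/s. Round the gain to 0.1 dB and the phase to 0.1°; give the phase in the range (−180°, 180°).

At ω = 191 rad/s:
zero (1 + j191·1) = 1 + j191 → |·| ≈ 191, ∠ ≈ 89.70°
pole (1 + j191·0.125) = 1 + j23.875 → |·| ≈ 23.896, ∠ ≈ 87.60°
pole (1 + j191·0.02) = 1 + j3.82 → |·| ≈ 3.9487, ∠ ≈ 75.33°
|G| = 1.25 · 191 / (23.896 · 3.9487) ≈ 2.5303
Gain = 20 log₁₀(2.5303) ≈ 8.06 dB
∠G = (89.70°) − (87.60° + 75.33°) = -73.23°

8.1 dB, -73.2°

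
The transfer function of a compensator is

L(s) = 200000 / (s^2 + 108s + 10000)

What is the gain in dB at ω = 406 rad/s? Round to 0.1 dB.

At s = jω = j406:
quadratic: (j406)² + 108·j406 + 10000 = -154836 + j43848 → |·| ≈ 1.6092e+05, ∠ ≈ 164.19°
|L| = 200000 / 1.6092e+05 ≈ 1.2429
Gain = 20 log₁₀(1.2429) ≈ 1.89 dB

1.9 dB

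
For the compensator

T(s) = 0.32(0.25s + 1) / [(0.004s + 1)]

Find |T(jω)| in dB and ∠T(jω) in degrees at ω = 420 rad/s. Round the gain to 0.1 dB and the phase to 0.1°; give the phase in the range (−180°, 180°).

24.7 dB, 30.2°

At ω = 420 rad/s:
zero (1 + j420·0.25) = 1 + j105 → |·| ≈ 105, ∠ ≈ 89.45°
pole (1 + j420·0.004) = 1 + j1.68 → |·| ≈ 1.9551, ∠ ≈ 59.24°
|T| = 0.32 · 105 / (1.9551) ≈ 17.186
Gain = 20 log₁₀(17.186) ≈ 24.70 dB
∠T = (89.45°) − (59.24°) = 30.21°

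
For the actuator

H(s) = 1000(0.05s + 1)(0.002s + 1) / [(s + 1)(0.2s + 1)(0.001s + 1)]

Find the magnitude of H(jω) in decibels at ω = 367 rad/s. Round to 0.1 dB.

At ω = 367 rad/s:
zero (1 + j367·0.05) = 1 + j18.35 → |·| ≈ 18.377, ∠ ≈ 86.88°
zero (1 + j367·0.002) = 1 + j0.734 → |·| ≈ 1.2405, ∠ ≈ 36.28°
pole (1 + j367·1) = 1 + j367 → |·| ≈ 367, ∠ ≈ 89.84°
pole (1 + j367·0.2) = 1 + j73.4 → |·| ≈ 73.407, ∠ ≈ 89.22°
pole (1 + j367·0.001) = 1 + j0.367 → |·| ≈ 1.0652, ∠ ≈ 20.15°
|H| = 1000 · 18.377 · 1.2405 / (367 · 73.407 · 1.0652) ≈ 0.7944
Gain = 20 log₁₀(0.7944) ≈ -2.00 dB

-2.0 dB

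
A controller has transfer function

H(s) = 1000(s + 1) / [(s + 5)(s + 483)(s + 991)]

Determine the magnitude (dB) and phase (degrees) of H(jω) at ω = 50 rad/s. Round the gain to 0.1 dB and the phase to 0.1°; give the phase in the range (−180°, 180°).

At s = jω = j50:
zero (s+1): 1 + j50 → |·| = √(1²+50²) = √2501 ≈ 50.01, ∠ = arctan(50/1) ≈ 88.85°
pole (s+5): 5 + j50 → |·| = √(5²+50²) = √2525 ≈ 50.249, ∠ = arctan(50/5) ≈ 84.29°
pole (s+483): 483 + j50 → |·| = √(483²+50²) = √235789 ≈ 485.58, ∠ = arctan(50/483) ≈ 5.91°
pole (s+991): 991 + j50 → |·| = √(991²+50²) = √984581 ≈ 992.26, ∠ = arctan(50/991) ≈ 2.89°
|H| = 1000 · 50.01 / 2.4211e+07 ≈ 0.0020656
Gain = 20 log₁₀(0.0020656) ≈ -53.70 dB
∠H = 88.85° − 93.09° = -4.24°

-53.7 dB, -4.2°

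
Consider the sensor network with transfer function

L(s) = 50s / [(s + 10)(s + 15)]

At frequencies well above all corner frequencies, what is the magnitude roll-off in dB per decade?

-20 dB/decade

Each pole contributes −20 dB/decade at high frequency; each zero contributes +20 dB/decade.
Net: 1 zero(s) − 2 pole(s) → -20 dB/decade.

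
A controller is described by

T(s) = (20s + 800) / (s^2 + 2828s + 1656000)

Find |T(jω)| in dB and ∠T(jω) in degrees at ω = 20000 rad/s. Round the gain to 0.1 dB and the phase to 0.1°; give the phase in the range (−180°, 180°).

-60.1 dB, -82.0°

Substitute s = j20000:
Numerator: 20(j20000) + 800 = 800 + j400000
Denominator: (j20000)^2 + 2828(j20000) + 1656000 = -398344000 + j56560000
|N| = √(800² + 400000²) ≈ 4e+05, ∠N ≈ 89.89°
|D| = √(398344000² + 56560000²) ≈ 4.0234e+08, ∠D ≈ 171.92°
|T| = 4e+05 / 4.0234e+08 ≈ 0.00099418
Gain = 20 log₁₀(0.00099418) ≈ -60.05 dB
∠T = 89.89° − 171.92° = -82.03°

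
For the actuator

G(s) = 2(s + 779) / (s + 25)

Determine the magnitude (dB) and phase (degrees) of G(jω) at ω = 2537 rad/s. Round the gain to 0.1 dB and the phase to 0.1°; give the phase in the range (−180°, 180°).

6.4 dB, -16.5°

At s = jω = j2537:
zero (s+779): 779 + j2537 → |·| = √(779²+2537²) = √7043210 ≈ 2653.9, ∠ = arctan(2537/779) ≈ 72.93°
pole (s+25): 25 + j2537 → |·| = √(25²+2537²) = √6436994 ≈ 2537.1, ∠ = arctan(2537/25) ≈ 89.44°
|G| = 2 · 2653.9 / 2537.1 ≈ 2.0921
Gain = 20 log₁₀(2.0921) ≈ 6.41 dB
∠G = 72.93° − 89.44° = -16.51°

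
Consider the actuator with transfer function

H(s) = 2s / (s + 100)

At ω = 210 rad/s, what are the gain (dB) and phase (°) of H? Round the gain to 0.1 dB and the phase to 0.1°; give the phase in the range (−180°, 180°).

5.1 dB, 25.5°

At s = jω = j210:
zero at origin: s = j210 → |·| = 210, ∠ = 90.00°
pole (s+100): 100 + j210 → |·| = √(100²+210²) = √54100 ≈ 232.59, ∠ = arctan(210/100) ≈ 64.54°
|H| = 2 · 210 / 232.59 ≈ 1.8058
Gain = 20 log₁₀(1.8058) ≈ 5.13 dB
∠H = 90.00° − 64.54° = 25.46°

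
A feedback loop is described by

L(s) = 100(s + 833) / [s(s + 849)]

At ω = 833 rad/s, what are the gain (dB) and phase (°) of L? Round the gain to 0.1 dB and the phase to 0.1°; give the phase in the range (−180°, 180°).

At s = jω = j833:
zero (s+833): 833 + j833 → |·| = √(833²+833²) = √1387778 ≈ 1178, ∠ = arctan(833/833) ≈ 45.00°
pole (s+849): 849 + j833 → |·| = √(849²+833²) = √1414690 ≈ 1189.4, ∠ = arctan(833/849) ≈ 44.45°
pole at origin: |s| = 833, ∠ = 90.00° (in denominator)
|L| = 100 · 1178 / 9.9077e+05 ≈ 0.1189
Gain = 20 log₁₀(0.1189) ≈ -18.50 dB
∠L = 45.00° − 134.45° = -89.45°

-18.5 dB, -89.5°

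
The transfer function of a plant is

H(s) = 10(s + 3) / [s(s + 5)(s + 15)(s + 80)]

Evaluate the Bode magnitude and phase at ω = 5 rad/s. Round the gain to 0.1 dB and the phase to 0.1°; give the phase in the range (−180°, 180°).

-57.7 dB, -98.0°

At s = jω = j5:
zero (s+3): 3 + j5 → |·| = √(3²+5²) = √34 ≈ 5.831, ∠ = arctan(5/3) ≈ 59.04°
pole (s+5): 5 + j5 → |·| = √(5²+5²) = √50 ≈ 7.0711, ∠ = arctan(5/5) ≈ 45.00°
pole (s+15): 15 + j5 → |·| = √(15²+5²) = √250 ≈ 15.811, ∠ = arctan(5/15) ≈ 18.43°
pole (s+80): 80 + j5 → |·| = √(80²+5²) = √6425 ≈ 80.156, ∠ = arctan(5/80) ≈ 3.58°
pole at origin: |s| = 5, ∠ = 90.00° (in denominator)
|H| = 10 · 5.831 / 44808 ≈ 0.0013013
Gain = 20 log₁₀(0.0013013) ≈ -57.71 dB
∠H = 59.04° − 157.01° = -97.97°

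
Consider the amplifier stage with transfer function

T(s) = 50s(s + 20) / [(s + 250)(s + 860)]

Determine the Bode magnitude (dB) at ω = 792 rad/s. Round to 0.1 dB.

At s = jω = j792:
zero (s+20): 20 + j792 → |·| = √(20²+792²) = √627664 ≈ 792.25, ∠ = arctan(792/20) ≈ 88.55°
zero at origin: s = j792 → |·| = 792, ∠ = 90.00°
pole (s+250): 250 + j792 → |·| = √(250²+792²) = √689764 ≈ 830.52, ∠ = arctan(792/250) ≈ 72.48°
pole (s+860): 860 + j792 → |·| = √(860²+792²) = √1366864 ≈ 1169.1, ∠ = arctan(792/860) ≈ 42.64°
|T| = 50 · 6.2746e+05 / 9.7096e+05 ≈ 32.311
Gain = 20 log₁₀(32.311) ≈ 30.19 dB

30.2 dB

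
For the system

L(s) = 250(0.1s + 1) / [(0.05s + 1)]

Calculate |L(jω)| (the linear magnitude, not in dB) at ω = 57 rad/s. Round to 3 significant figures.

479

At ω = 57 rad/s:
zero (1 + j57·0.1) = 1 + j5.7 → |·| ≈ 5.7871, ∠ ≈ 80.05°
pole (1 + j57·0.05) = 1 + j2.85 → |·| ≈ 3.0203, ∠ ≈ 70.67°
|L| = 250 · 5.7871 / (3.0203) ≈ 479.02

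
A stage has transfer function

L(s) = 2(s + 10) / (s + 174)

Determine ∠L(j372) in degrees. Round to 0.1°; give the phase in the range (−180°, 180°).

At s = jω = j372:
zero (s+10): 10 + j372 → |·| = √(10²+372²) = √138484 ≈ 372.13, ∠ = arctan(372/10) ≈ 88.46°
pole (s+174): 174 + j372 → |·| = √(174²+372²) = √168660 ≈ 410.68, ∠ = arctan(372/174) ≈ 64.93°
∠L = 88.46° − 64.93° = 23.53°

23.5°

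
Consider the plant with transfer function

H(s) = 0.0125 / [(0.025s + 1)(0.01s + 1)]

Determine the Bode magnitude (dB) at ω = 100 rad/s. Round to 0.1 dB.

At ω = 100 rad/s:
pole (1 + j100·0.025) = 1 + j2.5 → |·| ≈ 2.6926, ∠ ≈ 68.20°
pole (1 + j100·0.01) = 1 + j1 → |·| ≈ 1.4142, ∠ ≈ 45.00°
|H| = 0.0125 · 1 / (2.6926 · 1.4142) ≈ 0.0032827
Gain = 20 log₁₀(0.0032827) ≈ -49.68 dB

-49.7 dB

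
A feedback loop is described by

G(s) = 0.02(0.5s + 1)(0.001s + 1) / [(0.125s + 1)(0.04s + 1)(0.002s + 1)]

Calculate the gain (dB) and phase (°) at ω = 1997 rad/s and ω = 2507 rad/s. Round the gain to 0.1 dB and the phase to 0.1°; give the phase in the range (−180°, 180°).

At ω = 1997 rad/s:
zero (1 + j1997·0.5) = 1 + j998.5 → |·| ≈ 998.5, ∠ ≈ 89.94°
zero (1 + j1997·0.001) = 1 + j1.997 → |·| ≈ 2.2334, ∠ ≈ 63.40°
pole (1 + j1997·0.125) = 1 + j249.625 → |·| ≈ 249.63, ∠ ≈ 89.77°
pole (1 + j1997·0.04) = 1 + j79.88 → |·| ≈ 79.886, ∠ ≈ 89.28°
pole (1 + j1997·0.002) = 1 + j3.994 → |·| ≈ 4.1173, ∠ ≈ 75.94°
|G| = 0.02 · 998.5 · 2.2334 / (249.63 · 79.886 · 4.1173) ≈ 0.00054321
Gain = 20 log₁₀(0.00054321) ≈ -65.30 dB
∠G = (89.94° + 63.40°) − (89.77° + 89.28° + 75.94°) = -101.65°

At ω = 2507 rad/s:
zero (1 + j2507·0.5) = 1 + j1253.5 → |·| ≈ 1253.5, ∠ ≈ 89.95°
zero (1 + j2507·0.001) = 1 + j2.507 → |·| ≈ 2.6991, ∠ ≈ 68.25°
pole (1 + j2507·0.125) = 1 + j313.375 → |·| ≈ 313.38, ∠ ≈ 89.82°
pole (1 + j2507·0.04) = 1 + j100.28 → |·| ≈ 100.28, ∠ ≈ 89.43°
pole (1 + j2507·0.002) = 1 + j5.014 → |·| ≈ 5.1127, ∠ ≈ 78.72°
|G| = 0.02 · 1253.5 · 2.6991 / (313.38 · 100.28 · 5.1127) ≈ 0.00042115
Gain = 20 log₁₀(0.00042115) ≈ -67.51 dB
∠G = (89.95° + 68.25°) − (89.82° + 89.43° + 78.72°) = -99.77°

ω = 1997: -65.3 dB, -101.7°; ω = 2507: -67.5 dB, -99.8°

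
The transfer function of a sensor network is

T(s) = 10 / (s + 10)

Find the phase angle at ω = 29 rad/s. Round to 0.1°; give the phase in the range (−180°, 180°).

-71.0°

Substitute s = j29:
Numerator: 10 = 10 + j0
Denominator: (j29) + 10 = 10 + j29
|N| = √(10² + 0²) ≈ 10, ∠N ≈ 0.00°
|D| = √(10² + 29²) ≈ 30.676, ∠D ≈ 70.97°
∠T = 0.00° − 70.97° = -70.97°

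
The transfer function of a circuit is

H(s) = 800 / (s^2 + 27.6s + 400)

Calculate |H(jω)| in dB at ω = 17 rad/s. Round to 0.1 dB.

At s = jω = j17:
quadratic: (j17)² + 27.6·j17 + 400 = 111 + j469.2 → |·| ≈ 482.15, ∠ ≈ 76.69°
|H| = 800 / 482.15 ≈ 1.6592
Gain = 20 log₁₀(1.6592) ≈ 4.40 dB

4.4 dB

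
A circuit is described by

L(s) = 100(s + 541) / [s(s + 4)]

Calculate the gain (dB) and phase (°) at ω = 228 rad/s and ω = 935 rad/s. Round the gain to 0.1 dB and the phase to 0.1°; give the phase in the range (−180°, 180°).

ω = 228: 1.1 dB, -156.1°; ω = 935: -18.2 dB, -119.8°

At s = jω = j228:
zero (s+541): 541 + j228 → |·| = √(541²+228²) = √344665 ≈ 587.08, ∠ = arctan(228/541) ≈ 22.85°
pole (s+4): 4 + j228 → |·| = √(4²+228²) = √52000 ≈ 228.04, ∠ = arctan(228/4) ≈ 88.99°
pole at origin: |s| = 228, ∠ = 90.00° (in denominator)
|L| = 100 · 587.08 / 51993 ≈ 1.1292
Gain = 20 log₁₀(1.1292) ≈ 1.06 dB
∠L = 22.85° − 178.99° = -156.14°

At s = jω = j935:
zero (s+541): 541 + j935 → |·| = √(541²+935²) = √1166906 ≈ 1080.2, ∠ = arctan(935/541) ≈ 59.95°
pole (s+4): 4 + j935 → |·| = √(4²+935²) = √874241 ≈ 935.01, ∠ = arctan(935/4) ≈ 89.75°
pole at origin: |s| = 935, ∠ = 90.00° (in denominator)
|L| = 100 · 1080.2 / 8.7423e+05 ≈ 0.12356
Gain = 20 log₁₀(0.12356) ≈ -18.16 dB
∠L = 59.95° − 179.75° = -119.80°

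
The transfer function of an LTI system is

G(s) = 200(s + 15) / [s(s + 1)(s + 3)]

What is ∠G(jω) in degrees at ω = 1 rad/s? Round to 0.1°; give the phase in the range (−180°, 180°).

-149.6°

At s = jω = j1:
zero (s+15): 15 + j1 → |·| = √(15²+1²) = √226 ≈ 15.033, ∠ = arctan(1/15) ≈ 3.81°
pole (s+1): 1 + j1 → |·| = √(1²+1²) = √2 ≈ 1.4142, ∠ = arctan(1/1) ≈ 45.00°
pole (s+3): 3 + j1 → |·| = √(3²+1²) = √10 ≈ 3.1623, ∠ = arctan(1/3) ≈ 18.43°
pole at origin: |s| = 1, ∠ = 90.00° (in denominator)
∠G = 3.81° − 153.43° = -149.62°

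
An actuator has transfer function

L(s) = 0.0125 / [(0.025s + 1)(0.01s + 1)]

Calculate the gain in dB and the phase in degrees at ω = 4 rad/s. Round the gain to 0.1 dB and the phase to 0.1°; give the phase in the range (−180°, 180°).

-38.1 dB, -8.0°

At ω = 4 rad/s:
pole (1 + j4·0.025) = 1 + j0.1 → |·| ≈ 1.005, ∠ ≈ 5.71°
pole (1 + j4·0.01) = 1 + j0.04 → |·| ≈ 1.0008, ∠ ≈ 2.29°
|L| = 0.0125 · 1 / (1.005 · 1.0008) ≈ 0.012428
Gain = 20 log₁₀(0.012428) ≈ -38.11 dB
∠L = (0°) − (5.71° + 2.29°) = -8.00°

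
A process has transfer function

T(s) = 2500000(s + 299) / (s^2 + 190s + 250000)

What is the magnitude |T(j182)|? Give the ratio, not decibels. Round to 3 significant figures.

3.98e+03

At s = jω = j182:
zero (s+299): 299 + j182 → |·| = √(299²+182²) = √122525 ≈ 350.04, ∠ = arctan(182/299) ≈ 31.33°
quadratic: (j182)² + 190·j182 + 250000 = 216876 + j34580 → |·| ≈ 2.1962e+05, ∠ ≈ 9.06°
|T| = 2500000 · 350.04 / 2.1962e+05 ≈ 3984.6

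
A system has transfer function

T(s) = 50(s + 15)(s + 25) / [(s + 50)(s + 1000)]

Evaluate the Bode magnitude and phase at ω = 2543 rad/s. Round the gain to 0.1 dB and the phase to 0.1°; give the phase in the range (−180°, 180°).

At s = jω = j2543:
zero (s+15): 15 + j2543 → |·| = √(15²+2543²) = √6467074 ≈ 2543, ∠ = arctan(2543/15) ≈ 89.66°
zero (s+25): 25 + j2543 → |·| = √(25²+2543²) = √6467474 ≈ 2543.1, ∠ = arctan(2543/25) ≈ 89.44°
pole (s+50): 50 + j2543 → |·| = √(50²+2543²) = √6469349 ≈ 2543.5, ∠ = arctan(2543/50) ≈ 88.87°
pole (s+1000): 1000 + j2543 → |·| = √(1000²+2543²) = √7466849 ≈ 2732.6, ∠ = arctan(2543/1000) ≈ 68.53°
|T| = 50 · 6.4671e+06 / 6.9504e+06 ≈ 46.523
Gain = 20 log₁₀(46.523) ≈ 33.35 dB
∠T = 179.10° − 157.40° = 21.70°

33.4 dB, 21.7°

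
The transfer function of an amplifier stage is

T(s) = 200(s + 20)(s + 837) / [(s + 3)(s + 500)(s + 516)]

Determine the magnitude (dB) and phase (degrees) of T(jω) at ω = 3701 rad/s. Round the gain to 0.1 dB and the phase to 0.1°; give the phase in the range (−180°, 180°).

At s = jω = j3701:
zero (s+20): 20 + j3701 → |·| = √(20²+3701²) = √13697801 ≈ 3701.1, ∠ = arctan(3701/20) ≈ 89.69°
zero (s+837): 837 + j3701 → |·| = √(837²+3701²) = √14397970 ≈ 3794.5, ∠ = arctan(3701/837) ≈ 77.26°
pole (s+3): 3 + j3701 → |·| = √(3²+3701²) = √13697410 ≈ 3701, ∠ = arctan(3701/3) ≈ 89.95°
pole (s+500): 500 + j3701 → |·| = √(500²+3701²) = √13947401 ≈ 3734.6, ∠ = arctan(3701/500) ≈ 82.31°
pole (s+516): 516 + j3701 → |·| = √(516²+3701²) = √13963657 ≈ 3736.8, ∠ = arctan(3701/516) ≈ 82.06°
|T| = 200 · 1.4044e+07 / 5.1649e+10 ≈ 0.054382
Gain = 20 log₁₀(0.054382) ≈ -25.29 dB
∠T = 166.95° − 254.32° = -87.37°

-25.3 dB, -87.4°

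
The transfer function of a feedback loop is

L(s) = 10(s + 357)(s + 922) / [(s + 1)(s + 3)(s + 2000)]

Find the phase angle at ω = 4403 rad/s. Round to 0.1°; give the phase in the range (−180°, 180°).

At s = jω = j4403:
zero (s+357): 357 + j4403 → |·| = √(357²+4403²) = √19513858 ≈ 4417.4, ∠ = arctan(4403/357) ≈ 85.36°
zero (s+922): 922 + j4403 → |·| = √(922²+4403²) = √20236493 ≈ 4498.5, ∠ = arctan(4403/922) ≈ 78.17°
pole (s+1): 1 + j4403 → |·| = √(1²+4403²) = √19386410 ≈ 4403, ∠ = arctan(4403/1) ≈ 89.99°
pole (s+3): 3 + j4403 → |·| = √(3²+4403²) = √19386418 ≈ 4403, ∠ = arctan(4403/3) ≈ 89.96°
pole (s+2000): 2000 + j4403 → |·| = √(2000²+4403²) = √23386409 ≈ 4835.9, ∠ = arctan(4403/2000) ≈ 65.57°
∠L = 163.53° − 245.52° = -81.99°

-82.0°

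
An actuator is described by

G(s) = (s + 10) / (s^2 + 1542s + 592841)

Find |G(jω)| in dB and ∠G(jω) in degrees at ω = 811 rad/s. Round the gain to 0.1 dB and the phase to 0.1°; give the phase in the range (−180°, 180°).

Substitute s = j811:
Numerator: (j811) + 10 = 10 + j811
Denominator: (j811)^2 + 1542(j811) + 592841 = -64880 + j1250562
|N| = √(10² + 811²) ≈ 811.06, ∠N ≈ 89.29°
|D| = √(64880² + 1250562²) ≈ 1.2522e+06, ∠D ≈ 92.97°
|G| = 811.06 / 1.2522e+06 ≈ 0.00064771
Gain = 20 log₁₀(0.00064771) ≈ -63.77 dB
∠G = 89.29° − 92.97° = -3.68°

-63.8 dB, -3.7°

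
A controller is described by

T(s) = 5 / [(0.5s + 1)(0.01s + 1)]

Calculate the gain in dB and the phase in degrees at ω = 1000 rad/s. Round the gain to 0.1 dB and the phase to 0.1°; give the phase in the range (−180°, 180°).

At ω = 1000 rad/s:
pole (1 + j1000·0.5) = 1 + j500 → |·| ≈ 500, ∠ ≈ 89.89°
pole (1 + j1000·0.01) = 1 + j10 → |·| ≈ 10.05, ∠ ≈ 84.29°
|T| = 5 · 1 / (500 · 10.05) ≈ 0.00099502
Gain = 20 log₁₀(0.00099502) ≈ -60.04 dB
∠T = (0°) − (89.89° + 84.29°) = -174.18°

-60.0 dB, -174.2°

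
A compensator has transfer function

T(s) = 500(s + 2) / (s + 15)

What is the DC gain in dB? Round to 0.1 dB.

36.5 dB

T(0) = 500·2 / (15) ≈ 66.667
20 log₁₀(66.667) ≈ 36.48 dB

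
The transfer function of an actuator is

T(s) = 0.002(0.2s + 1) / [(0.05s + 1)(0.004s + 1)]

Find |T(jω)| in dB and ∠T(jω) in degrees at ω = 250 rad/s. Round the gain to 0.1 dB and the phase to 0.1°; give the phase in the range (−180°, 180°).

-45.0 dB, -41.6°

At ω = 250 rad/s:
zero (1 + j250·0.2) = 1 + j50 → |·| ≈ 50.01, ∠ ≈ 88.85°
pole (1 + j250·0.05) = 1 + j12.5 → |·| ≈ 12.54, ∠ ≈ 85.43°
pole (1 + j250·0.004) = 1 + j1 → |·| ≈ 1.4142, ∠ ≈ 45.00°
|T| = 0.002 · 50.01 / (12.54 · 1.4142) ≈ 0.00564
Gain = 20 log₁₀(0.00564) ≈ -44.97 dB
∠T = (88.85°) − (85.43° + 45.00°) = -41.58°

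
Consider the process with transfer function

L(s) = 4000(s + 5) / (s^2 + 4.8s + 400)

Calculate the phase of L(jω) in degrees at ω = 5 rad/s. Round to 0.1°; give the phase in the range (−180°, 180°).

At s = jω = j5:
zero (s+5): 5 + j5 → |·| = √(5²+5²) = √50 ≈ 7.0711, ∠ = arctan(5/5) ≈ 45.00°
quadratic: (j5)² + 4.8·j5 + 400 = 375 + j24 → |·| ≈ 375.77, ∠ ≈ 3.66°
∠L = 45.00° − 3.66° = 41.34°

41.3°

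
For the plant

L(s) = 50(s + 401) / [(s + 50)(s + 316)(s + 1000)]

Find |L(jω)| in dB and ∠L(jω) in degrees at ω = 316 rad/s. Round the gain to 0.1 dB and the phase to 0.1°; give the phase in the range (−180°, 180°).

-75.4 dB, -105.3°

At s = jω = j316:
zero (s+401): 401 + j316 → |·| = √(401²+316²) = √260657 ≈ 510.55, ∠ = arctan(316/401) ≈ 38.24°
pole (s+50): 50 + j316 → |·| = √(50²+316²) = √102356 ≈ 319.93, ∠ = arctan(316/50) ≈ 81.01°
pole (s+316): 316 + j316 → |·| = √(316²+316²) = √199712 ≈ 446.89, ∠ = arctan(316/316) ≈ 45.00°
pole (s+1000): 1000 + j316 → |·| = √(1000²+316²) = √1099856 ≈ 1048.7, ∠ = arctan(316/1000) ≈ 17.54°
|L| = 50 · 510.55 / 1.4994e+08 ≈ 0.00017025
Gain = 20 log₁₀(0.00017025) ≈ -75.38 dB
∠L = 38.24° − 143.55° = -105.31°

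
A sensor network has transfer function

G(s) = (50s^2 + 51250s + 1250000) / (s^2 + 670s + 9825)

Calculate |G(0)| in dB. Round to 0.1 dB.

42.1 dB

G(0) = 1250000 / 9825 ≈ 127.23
20 log₁₀(127.23) ≈ 42.09 dB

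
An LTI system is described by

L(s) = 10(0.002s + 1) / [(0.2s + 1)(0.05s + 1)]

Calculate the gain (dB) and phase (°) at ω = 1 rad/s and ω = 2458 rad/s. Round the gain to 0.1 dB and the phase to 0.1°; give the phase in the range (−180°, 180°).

At ω = 1 rad/s:
zero (1 + j1·0.002) = 1 + j0.002 → |·| ≈ 1, ∠ ≈ 0.11°
pole (1 + j1·0.2) = 1 + j0.2 → |·| ≈ 1.0198, ∠ ≈ 11.31°
pole (1 + j1·0.05) = 1 + j0.05 → |·| ≈ 1.0012, ∠ ≈ 2.86°
|L| = 10 · 1 / (1.0198 · 1.0012) ≈ 9.7941
Gain = 20 log₁₀(9.7941) ≈ 19.82 dB
∠L = (0.11°) − (11.31° + 2.86°) = -14.06°

At ω = 2458 rad/s:
zero (1 + j2458·0.002) = 1 + j4.916 → |·| ≈ 5.0167, ∠ ≈ 78.50°
pole (1 + j2458·0.2) = 1 + j491.6 → |·| ≈ 491.6, ∠ ≈ 89.88°
pole (1 + j2458·0.05) = 1 + j122.9 → |·| ≈ 122.9, ∠ ≈ 89.53°
|L| = 10 · 5.0167 / (491.6 · 122.9) ≈ 0.00083034
Gain = 20 log₁₀(0.00083034) ≈ -61.61 dB
∠L = (78.50°) − (89.88° + 89.53°) = -100.91°

ω = 1: 19.8 dB, -14.1°; ω = 2458: -61.6 dB, -100.9°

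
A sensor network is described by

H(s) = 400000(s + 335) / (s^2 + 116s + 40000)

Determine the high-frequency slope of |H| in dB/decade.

-20 dB/decade

Each pole contributes −20 dB/decade at high frequency; each zero contributes +20 dB/decade.
Net: 1 zero(s) − 2 pole(s) → -20 dB/decade.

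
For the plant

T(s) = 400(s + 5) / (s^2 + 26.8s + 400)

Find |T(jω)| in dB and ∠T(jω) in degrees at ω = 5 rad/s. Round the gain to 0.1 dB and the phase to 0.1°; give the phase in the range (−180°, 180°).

17.0 dB, 25.3°

At s = jω = j5:
zero (s+5): 5 + j5 → |·| = √(5²+5²) = √50 ≈ 7.0711, ∠ = arctan(5/5) ≈ 45.00°
quadratic: (j5)² + 26.8·j5 + 400 = 375 + j134 → |·| ≈ 398.22, ∠ ≈ 19.66°
|T| = 400 · 7.0711 / 398.22 ≈ 7.1027
Gain = 20 log₁₀(7.1027) ≈ 17.03 dB
∠T = 45.00° − 19.66° = 25.34°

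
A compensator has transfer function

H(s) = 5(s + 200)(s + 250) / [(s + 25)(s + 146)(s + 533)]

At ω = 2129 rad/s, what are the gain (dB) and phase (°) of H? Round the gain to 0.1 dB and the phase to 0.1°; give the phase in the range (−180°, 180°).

-52.8 dB, -83.4°

At s = jω = j2129:
zero (s+200): 200 + j2129 → |·| = √(200²+2129²) = √4572641 ≈ 2138.4, ∠ = arctan(2129/200) ≈ 84.63°
zero (s+250): 250 + j2129 → |·| = √(250²+2129²) = √4595141 ≈ 2143.6, ∠ = arctan(2129/250) ≈ 83.30°
pole (s+25): 25 + j2129 → |·| = √(25²+2129²) = √4533266 ≈ 2129.1, ∠ = arctan(2129/25) ≈ 89.33°
pole (s+146): 146 + j2129 → |·| = √(146²+2129²) = √4553957 ≈ 2134, ∠ = arctan(2129/146) ≈ 86.08°
pole (s+533): 533 + j2129 → |·| = √(533²+2129²) = √4816730 ≈ 2194.7, ∠ = arctan(2129/533) ≈ 75.94°
|H| = 5 · 4.5839e+06 / 9.9716e+09 ≈ 0.0022985
Gain = 20 log₁₀(0.0022985) ≈ -52.77 dB
∠H = 167.93° − 251.35° = -83.42°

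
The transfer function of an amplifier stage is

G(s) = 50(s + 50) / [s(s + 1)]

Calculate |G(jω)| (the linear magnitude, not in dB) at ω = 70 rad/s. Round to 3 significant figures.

At s = jω = j70:
zero (s+50): 50 + j70 → |·| = √(50²+70²) = √7400 ≈ 86.023, ∠ = arctan(70/50) ≈ 54.46°
pole (s+1): 1 + j70 → |·| = √(1²+70²) = √4901 ≈ 70.007, ∠ = arctan(70/1) ≈ 89.18°
pole at origin: |s| = 70, ∠ = 90.00° (in denominator)
|G| = 50 · 86.023 / 4900.5 ≈ 0.8777

0.878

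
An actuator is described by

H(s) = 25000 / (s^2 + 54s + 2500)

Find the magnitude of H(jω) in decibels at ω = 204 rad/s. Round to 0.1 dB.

-4.2 dB

At s = jω = j204:
quadratic: (j204)² + 54·j204 + 2500 = -39116 + j11016 → |·| ≈ 40638, ∠ ≈ 164.27°
|H| = 25000 / 40638 ≈ 0.61519
Gain = 20 log₁₀(0.61519) ≈ -4.22 dB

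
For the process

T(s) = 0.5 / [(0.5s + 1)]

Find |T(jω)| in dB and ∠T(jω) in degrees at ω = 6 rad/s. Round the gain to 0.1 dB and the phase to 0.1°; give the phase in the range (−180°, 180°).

-16.0 dB, -71.6°

At ω = 6 rad/s:
pole (1 + j6·0.5) = 1 + j3 → |·| ≈ 3.1623, ∠ ≈ 71.57°
|T| = 0.5 · 1 / (3.1623) ≈ 0.15811
Gain = 20 log₁₀(0.15811) ≈ -16.02 dB
∠T = (0°) − (71.57°) = -71.57°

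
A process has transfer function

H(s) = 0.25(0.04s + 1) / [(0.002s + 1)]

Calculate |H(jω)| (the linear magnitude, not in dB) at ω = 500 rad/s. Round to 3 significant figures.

3.54

At ω = 500 rad/s:
zero (1 + j500·0.04) = 1 + j20 → |·| ≈ 20.025, ∠ ≈ 87.14°
pole (1 + j500·0.002) = 1 + j1 → |·| ≈ 1.4142, ∠ ≈ 45.00°
|H| = 0.25 · 20.025 / (1.4142) ≈ 3.54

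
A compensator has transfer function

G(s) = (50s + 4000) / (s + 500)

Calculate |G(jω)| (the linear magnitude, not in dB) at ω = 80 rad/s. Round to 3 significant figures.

11.2

Substitute s = j80:
Numerator: 50(j80) + 4000 = 4000 + j4000
Denominator: (j80) + 500 = 500 + j80
|N| = √(4000² + 4000²) ≈ 5656.9, ∠N ≈ 45.00°
|D| = √(500² + 80²) ≈ 506.36, ∠D ≈ 9.09°
|G| = 5656.9 / 506.36 ≈ 11.172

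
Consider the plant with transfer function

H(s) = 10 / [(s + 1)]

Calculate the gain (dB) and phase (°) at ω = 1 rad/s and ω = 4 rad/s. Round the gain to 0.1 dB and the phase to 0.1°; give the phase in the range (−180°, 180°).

At ω = 1 rad/s:
pole (1 + j1·1) = 1 + j1 → |·| ≈ 1.4142, ∠ ≈ 45.00°
|H| = 10 · 1 / (1.4142) ≈ 7.0711
Gain = 20 log₁₀(7.0711) ≈ 16.99 dB
∠H = (0°) − (45.00°) = -45.00°

At ω = 4 rad/s:
pole (1 + j4·1) = 1 + j4 → |·| ≈ 4.1231, ∠ ≈ 75.96°
|H| = 10 · 1 / (4.1231) ≈ 2.4254
Gain = 20 log₁₀(2.4254) ≈ 7.70 dB
∠H = (0°) − (75.96°) = -75.96°

ω = 1: 17.0 dB, -45.0°; ω = 4: 7.7 dB, -76.0°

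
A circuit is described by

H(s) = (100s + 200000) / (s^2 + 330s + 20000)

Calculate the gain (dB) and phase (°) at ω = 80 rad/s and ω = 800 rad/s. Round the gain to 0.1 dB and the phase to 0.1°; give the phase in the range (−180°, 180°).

ω = 80: 16.6 dB, -60.5°; ω = 800: -9.9 dB, -135.1°

Substitute s = j80:
Numerator: 100(j80) + 200000 = 200000 + j8000
Denominator: (j80)^2 + 330(j80) + 20000 = 13600 + j26400
|N| = √(200000² + 8000²) ≈ 2.0016e+05, ∠N ≈ 2.29°
|D| = √(13600² + 26400²) ≈ 29697, ∠D ≈ 62.74°
|H| = 2.0016e+05 / 29697 ≈ 6.7401
Gain = 20 log₁₀(6.7401) ≈ 16.57 dB
∠H = 2.29° − 62.74° = -60.45°

Substitute s = j800:
Numerator: 100(j800) + 200000 = 200000 + j80000
Denominator: (j800)^2 + 330(j800) + 20000 = -620000 + j264000
|N| = √(200000² + 80000²) ≈ 2.1541e+05, ∠N ≈ 21.80°
|D| = √(620000² + 264000²) ≈ 6.7387e+05, ∠D ≈ 156.94°
|H| = 2.1541e+05 / 6.7387e+05 ≈ 0.31966
Gain = 20 log₁₀(0.31966) ≈ -9.91 dB
∠H = 21.80° − 156.94° = -135.14°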